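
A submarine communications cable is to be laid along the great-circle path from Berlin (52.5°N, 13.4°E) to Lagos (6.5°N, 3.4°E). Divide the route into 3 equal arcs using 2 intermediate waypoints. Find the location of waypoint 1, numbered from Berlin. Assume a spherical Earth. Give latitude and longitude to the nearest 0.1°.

≈ 37.3°N, 8.8°E

Convert each endpoint to a unit vector on the sphere (x = cos φ cos λ, y = cos φ sin λ, z = sin φ).
The central angle between the endpoints is δ = arccos(p₁·p₂) ≈ 0.816 rad (46.7°).
Interpolate at f = 1/3 with slerp weights a = sin((1−f)δ)/sin δ ≈ 0.710, b = sin(fδ)/sin δ ≈ 0.369.
p = a·p₁ + b·p₂ ≈ (0.787, 0.122, 0.605); φ = arcsin(p_z) ≈ 37.26°, λ = atan2(p_y, p_x) ≈ 8.81°.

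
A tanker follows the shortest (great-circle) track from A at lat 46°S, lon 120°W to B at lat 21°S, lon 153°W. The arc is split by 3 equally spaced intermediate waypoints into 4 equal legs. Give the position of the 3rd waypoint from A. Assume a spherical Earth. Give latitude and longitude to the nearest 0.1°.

From cos δ = sin φ₁ sin φ₂ + cos φ₁ cos φ₂ cos Δλ, the central angle is δ ≈ 0.641 rad (36.7°).
Interpolate at f = 3/4 with slerp weights a = sin((1−f)δ)/sin δ ≈ 0.267, b = sin(fδ)/sin δ ≈ 0.773.
p = a·p₁ + b·p₂ ≈ (-0.736, -0.488, -0.469); φ = arcsin(p_z) ≈ -27.97°, λ = atan2(p_y, p_x) ≈ -146.44°.

≈ lat 28.0°S, lon 146.4°W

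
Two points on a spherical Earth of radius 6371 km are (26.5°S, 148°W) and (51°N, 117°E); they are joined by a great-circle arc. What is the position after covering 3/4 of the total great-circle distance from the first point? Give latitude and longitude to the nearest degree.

≈ (38°N, 153°E)

Convert each endpoint to a unit vector on the sphere (x = cos φ cos λ, y = cos φ sin λ, z = sin φ).
The central angle between the endpoints is δ = arccos(p₁·p₂) ≈ 1.978 rad (113.3°).
Interpolate at f = 3/4 with slerp weights a = sin((1−f)δ)/sin δ ≈ 0.517, b = sin(fδ)/sin δ ≈ 1.085.
p = a·p₁ + b·p₂ ≈ (-0.702, 0.363, 0.612); φ = arcsin(p_z) ≈ 37.77°, λ = atan2(p_y, p_x) ≈ 152.65°.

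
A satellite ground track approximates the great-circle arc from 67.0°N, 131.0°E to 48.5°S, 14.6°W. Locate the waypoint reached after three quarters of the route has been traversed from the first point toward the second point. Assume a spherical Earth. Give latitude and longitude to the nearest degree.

≈ 13°S, 5°E

Convert each endpoint to a unit vector on the sphere (x = cos φ cos λ, y = cos φ sin λ, z = sin φ).
The central angle between the endpoints is δ = arccos(p₁·p₂) ≈ 2.698 rad (154.6°).
Interpolate at f = 3/4 with slerp weights a = sin((1−f)δ)/sin δ ≈ 1.454, b = sin(fδ)/sin δ ≈ 2.094.
p = a·p₁ + b·p₂ ≈ (0.970, 0.079, -0.230); φ = arcsin(p_z) ≈ -13.30°, λ = atan2(p_y, p_x) ≈ 4.65°.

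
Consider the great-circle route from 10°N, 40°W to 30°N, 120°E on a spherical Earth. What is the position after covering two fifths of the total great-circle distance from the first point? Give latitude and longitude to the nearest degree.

≈ 56°N, 2°W

Write both endpoints as unit vectors p₁, p₂ with components (cos φ cos λ, cos φ sin λ, sin φ).
The central angle between the endpoints is δ = arccos(p₁·p₂) ≈ 2.367 rad (135.6°).
Interpolate at f = 2/5 with slerp weights a = sin((1−f)δ)/sin δ ≈ 1.413, b = sin(fδ)/sin δ ≈ 1.160.
p = a·p₁ + b·p₂ ≈ (0.564, -0.025, 0.825); φ = arcsin(p_z) ≈ 55.64°, λ = atan2(p_y, p_x) ≈ -2.50°.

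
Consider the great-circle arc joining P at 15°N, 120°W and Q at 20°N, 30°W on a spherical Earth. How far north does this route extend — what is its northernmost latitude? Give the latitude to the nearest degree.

The great circle lies in the plane with unit normal n̂ = (p₁ × p₂)/|p₁ × p₂|.
Here n̂_z ≈ +0.911; the vertex latitude is φ_max = arccos|n̂_z| ≈ 24.3°.
Check via Clairaut: cos φ_max = |cos φ₁| · sin C = cos(15.0°)·sin(70.6°) ≈ 0.911, again giving ≈ 24.3°.

≈ 24°N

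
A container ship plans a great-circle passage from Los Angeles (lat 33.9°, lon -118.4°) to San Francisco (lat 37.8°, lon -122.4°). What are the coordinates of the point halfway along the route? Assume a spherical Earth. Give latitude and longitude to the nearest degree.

Write both endpoints as unit vectors p₁, p₂ with components (cos φ cos λ, cos φ sin λ, sin φ).
The central angle between the endpoints is δ = arccos(p₁·p₂) ≈ 0.088 rad (5.1°).
Interpolate at f = 1/2 with slerp weights a = sin((1−f)δ)/sin δ ≈ 0.500, b = sin(fδ)/sin δ ≈ 0.500.
p = a·p₁ + b·p₂ ≈ (-0.409, -0.699, 0.586); φ = arcsin(p_z) ≈ 35.87°, λ = atan2(p_y, p_x) ≈ -120.35°.

≈ lat 36°, lon -120°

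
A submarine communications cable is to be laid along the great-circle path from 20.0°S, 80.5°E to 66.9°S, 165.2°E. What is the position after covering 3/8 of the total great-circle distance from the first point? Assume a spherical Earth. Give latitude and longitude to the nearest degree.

Convert each endpoint to a unit vector on the sphere (x = cos φ cos λ, y = cos φ sin λ, z = sin φ).
The central angle between the endpoints is δ = arccos(p₁·p₂) ≈ 1.215 rad (69.6°).
Interpolate at f = 3/8 with slerp weights a = sin((1−f)δ)/sin δ ≈ 0.734, b = sin(fδ)/sin δ ≈ 0.469.
p = a·p₁ + b·p₂ ≈ (-0.064, 0.728, -0.683); φ = arcsin(p_z) ≈ -43.07°, λ = atan2(p_y, p_x) ≈ 95.04°.

≈ 43°S, 95°E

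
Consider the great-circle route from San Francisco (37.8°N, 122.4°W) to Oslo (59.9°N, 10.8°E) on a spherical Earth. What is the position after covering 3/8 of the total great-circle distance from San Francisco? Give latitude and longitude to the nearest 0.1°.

≈ (62.3°N, 99.8°W)

The haversine formula gives a central angle δ ≈ 1.309 rad (75.0°) between the endpoints.
Interpolate at f = 3/8 with slerp weights a = sin((1−f)δ)/sin δ ≈ 0.756, b = sin(fδ)/sin δ ≈ 0.488.
p = a·p₁ + b·p₂ ≈ (-0.080, -0.458, 0.885); φ = arcsin(p_z) ≈ 62.29°, λ = atan2(p_y, p_x) ≈ -99.84°.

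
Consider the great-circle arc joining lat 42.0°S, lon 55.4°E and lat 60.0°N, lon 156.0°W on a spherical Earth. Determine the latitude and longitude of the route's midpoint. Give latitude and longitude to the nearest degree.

Write both endpoints as unit vectors p₁, p₂ with components (cos φ cos λ, cos φ sin λ, sin φ).
The central angle between the endpoints is δ = arccos(p₁·p₂) ≈ 2.683 rad (153.7°).
Interpolate at f = 1/2 with slerp weights a = sin((1−f)δ)/sin δ ≈ 2.199, b = sin(fδ)/sin δ ≈ 2.199.
p = a·p₁ + b·p₂ ≈ (-0.077, 0.898, 0.433); φ = arcsin(p_z) ≈ 25.66°, λ = atan2(p_y, p_x) ≈ 94.87°.

≈ lat 26°N, lon 95°E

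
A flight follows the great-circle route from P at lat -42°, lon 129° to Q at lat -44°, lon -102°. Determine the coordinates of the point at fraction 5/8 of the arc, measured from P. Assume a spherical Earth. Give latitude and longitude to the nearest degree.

Write both endpoints as unit vectors p₁, p₂ with components (cos φ cos λ, cos φ sin λ, sin φ).
The central angle between the endpoints is δ = arccos(p₁·p₂) ≈ 1.442 rad (82.6°).
Interpolate at f = 5/8 with slerp weights a = sin((1−f)δ)/sin δ ≈ 0.519, b = sin(fδ)/sin δ ≈ 0.791.
p = a·p₁ + b·p₂ ≈ (-0.361, -0.257, -0.897); φ = arcsin(p_z) ≈ -63.71°, λ = atan2(p_y, p_x) ≈ -144.60°.

≈ lat -64°, lon -145°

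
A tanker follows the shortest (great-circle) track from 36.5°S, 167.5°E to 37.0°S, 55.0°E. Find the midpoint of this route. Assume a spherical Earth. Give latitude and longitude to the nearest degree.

≈ 53°S, 112°E

Convert each endpoint to a unit vector on the sphere (x = cos φ cos λ, y = cos φ sin λ, z = sin φ).
The central angle between the endpoints is δ = arccos(p₁·p₂) ≈ 1.458 rad (83.6°).
Interpolate at f = 1/2 with slerp weights a = sin((1−f)δ)/sin δ ≈ 0.670, b = sin(fδ)/sin δ ≈ 0.670.
p = a·p₁ + b·p₂ ≈ (-0.219, 0.555, -0.802); φ = arcsin(p_z) ≈ -53.35°, λ = atan2(p_y, p_x) ≈ 111.53°.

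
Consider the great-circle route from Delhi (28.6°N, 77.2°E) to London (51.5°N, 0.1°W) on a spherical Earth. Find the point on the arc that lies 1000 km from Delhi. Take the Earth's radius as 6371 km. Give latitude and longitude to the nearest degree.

Convert each endpoint to a unit vector on the sphere (x = cos φ cos λ, y = cos φ sin λ, z = sin φ).
The central angle between the endpoints is δ = arccos(p₁·p₂) ≈ 1.053 rad (60.3°). The total great-circle distance is δ·R ≈ 1.053 × 6371 ≈ 6710 km, so the target fraction is f = 1000/6710 ≈ 0.149.
Interpolate at f ≈ 0.149 with slerp weights a = sin((1−f)δ)/sin δ ≈ 0.899, b = sin(fδ)/sin δ ≈ 0.180.
p = a·p₁ + b·p₂ ≈ (0.287, 0.769, 0.571); φ = arcsin(p_z) ≈ 34.82°, λ = atan2(p_y, p_x) ≈ 69.55°.

≈ (35°N, 70°E)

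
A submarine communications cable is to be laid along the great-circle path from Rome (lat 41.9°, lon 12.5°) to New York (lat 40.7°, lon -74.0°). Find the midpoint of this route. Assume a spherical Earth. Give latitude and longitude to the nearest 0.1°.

From cos δ = sin φ₁ sin φ₂ + cos φ₁ cos φ₂ cos Δλ, the central angle is δ ≈ 1.082 rad (62.0°).
Interpolate at f = 1/2 with slerp weights a = sin((1−f)δ)/sin δ ≈ 0.583, b = sin(fδ)/sin δ ≈ 0.583.
p = a·p₁ + b·p₂ ≈ (0.546, -0.331, 0.770); φ = arcsin(p_z) ≈ 50.34°, λ = atan2(p_y, p_x) ≈ -31.25°.

≈ lat 50.3°, lon -31.2°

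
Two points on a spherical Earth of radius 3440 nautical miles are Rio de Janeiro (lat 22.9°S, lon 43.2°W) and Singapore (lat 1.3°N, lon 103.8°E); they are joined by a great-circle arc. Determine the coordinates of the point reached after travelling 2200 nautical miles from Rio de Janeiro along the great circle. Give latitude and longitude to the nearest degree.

≈ lat 36°S, lon 3°W

The haversine formula gives a central angle δ ≈ 2.467 rad (141.4°) between the endpoints. The total great-circle distance is δ·R ≈ 2.467 × 3440 ≈ 8488 nmi, so the target fraction is f = 2200/8488 ≈ 0.259.
Interpolate at f ≈ 0.259 with slerp weights a = sin((1−f)δ)/sin δ ≈ 1.549, b = sin(fδ)/sin δ ≈ 0.956.
p = a·p₁ + b·p₂ ≈ (0.812, -0.049, -0.581); φ = arcsin(p_z) ≈ -35.53°, λ = atan2(p_y, p_x) ≈ -3.43°.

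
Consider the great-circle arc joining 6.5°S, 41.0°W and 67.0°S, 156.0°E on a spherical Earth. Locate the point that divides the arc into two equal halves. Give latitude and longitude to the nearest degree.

From cos δ = sin φ₁ sin φ₂ + cos φ₁ cos φ₂ cos Δλ, the central angle is δ ≈ 1.841 rad (105.5°).
Interpolate at f = 1/2 with slerp weights a = sin((1−f)δ)/sin δ ≈ 0.826, b = sin(fδ)/sin δ ≈ 0.826.
p = a·p₁ + b·p₂ ≈ (0.325, -0.407, -0.854); φ = arcsin(p_z) ≈ -58.63°, λ = atan2(p_y, p_x) ≈ -51.44°.

≈ 59°S, 51°W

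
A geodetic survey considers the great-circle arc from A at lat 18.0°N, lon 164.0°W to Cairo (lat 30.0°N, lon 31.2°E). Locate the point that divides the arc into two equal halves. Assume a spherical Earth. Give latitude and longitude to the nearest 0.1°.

≈ lat 72.5°N, lon 132.9°E

Convert each endpoint to a unit vector on the sphere (x = cos φ cos λ, y = cos φ sin λ, z = sin φ).
The central angle between the endpoints is δ = arccos(p₁·p₂) ≈ 2.266 rad (129.8°).
Interpolate at f = 1/2 with slerp weights a = sin((1−f)δ)/sin δ ≈ 1.179, b = sin(fδ)/sin δ ≈ 1.179.
p = a·p₁ + b·p₂ ≈ (-0.204, 0.220, 0.954); φ = arcsin(p_z) ≈ 72.53°, λ = atan2(p_y, p_x) ≈ 132.93°.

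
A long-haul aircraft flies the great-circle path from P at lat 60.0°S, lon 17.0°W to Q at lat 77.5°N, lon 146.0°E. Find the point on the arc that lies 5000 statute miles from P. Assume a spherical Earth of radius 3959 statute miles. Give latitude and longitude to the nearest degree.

From cos δ = sin φ₁ sin φ₂ + cos φ₁ cos φ₂ cos Δλ, the central angle is δ ≈ 2.821 rad (161.6°). The total great-circle distance is δ·R ≈ 2.821 × 3959 ≈ 11168 mi, so the target fraction is f = 5000/11168 ≈ 0.448.
Interpolate at f ≈ 0.448 with slerp weights a = sin((1−f)δ)/sin δ ≈ 3.171, b = sin(fδ)/sin δ ≈ 3.022.
p = a·p₁ + b·p₂ ≈ (0.974, -0.098, 0.204); φ = arcsin(p_z) ≈ 11.79°, λ = atan2(p_y, p_x) ≈ -5.73°.

≈ lat 12°N, lon 6°W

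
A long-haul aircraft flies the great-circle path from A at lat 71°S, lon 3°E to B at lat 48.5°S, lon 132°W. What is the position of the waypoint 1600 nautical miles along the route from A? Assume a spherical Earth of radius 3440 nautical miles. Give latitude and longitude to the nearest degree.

Convert each endpoint to a unit vector on the sphere (x = cos φ cos λ, y = cos φ sin λ, z = sin φ).
The central angle between the endpoints is δ = arccos(p₁·p₂) ≈ 0.982 rad (56.2°). The total great-circle distance is δ·R ≈ 0.982 × 3440 ≈ 3377 nmi, so the target fraction is f = 1600/3377 ≈ 0.474.
Interpolate at f ≈ 0.474 with slerp weights a = sin((1−f)δ)/sin δ ≈ 0.594, b = sin(fδ)/sin δ ≈ 0.539.
p = a·p₁ + b·p₂ ≈ (-0.046, -0.256, -0.966); φ = arcsin(p_z) ≈ -74.95°, λ = atan2(p_y, p_x) ≈ -100.22°.

≈ lat 75°S, lon 100°W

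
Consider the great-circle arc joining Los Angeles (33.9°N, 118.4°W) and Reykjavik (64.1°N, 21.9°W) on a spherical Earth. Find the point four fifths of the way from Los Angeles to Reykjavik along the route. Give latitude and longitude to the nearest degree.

Convert each endpoint to a unit vector on the sphere (x = cos φ cos λ, y = cos φ sin λ, z = sin φ).
The central angle between the endpoints is δ = arccos(p₁·p₂) ≈ 1.092 rad (62.6°).
Interpolate at f = 4/5 with slerp weights a = sin((1−f)δ)/sin δ ≈ 0.244, b = sin(fδ)/sin δ ≈ 0.864.
p = a·p₁ + b·p₂ ≈ (0.254, -0.319, 0.913); φ = arcsin(p_z) ≈ 65.95°, λ = atan2(p_y, p_x) ≈ -51.50°.

≈ (66°N, 52°W)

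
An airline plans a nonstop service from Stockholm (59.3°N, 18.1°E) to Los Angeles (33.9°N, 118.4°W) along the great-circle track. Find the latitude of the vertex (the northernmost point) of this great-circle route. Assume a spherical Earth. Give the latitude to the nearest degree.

≈ 73°N

The great circle lies in the plane with unit normal n̂ = (p₁ × p₂)/|p₁ × p₂|.
Here n̂_z ≈ -0.296; the vertex latitude is φ_max = arccos|n̂_z| ≈ 72.8°.
Check via Clairaut: cos φ_max = |cos φ₁| · sin C = cos(59.3°)·sin(35.5°) ≈ 0.296, again giving ≈ 72.8°.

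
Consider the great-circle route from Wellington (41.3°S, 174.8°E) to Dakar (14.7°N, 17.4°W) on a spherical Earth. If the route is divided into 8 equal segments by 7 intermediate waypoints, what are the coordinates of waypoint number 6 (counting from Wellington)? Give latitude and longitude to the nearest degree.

≈ 21°S, 30°W

Convert each endpoint to a unit vector on the sphere (x = cos φ cos λ, y = cos φ sin λ, z = sin φ).
The central angle between the endpoints is δ = arccos(p₁·p₂) ≈ 2.642 rad (151.4°).
Interpolate at f = 6/8 with slerp weights a = sin((1−f)δ)/sin δ ≈ 1.280, b = sin(fδ)/sin δ ≈ 1.914.
p = a·p₁ + b·p₂ ≈ (0.808, -0.466, -0.360); φ = arcsin(p_z) ≈ -21.07°, λ = atan2(p_y, p_x) ≈ -29.98°.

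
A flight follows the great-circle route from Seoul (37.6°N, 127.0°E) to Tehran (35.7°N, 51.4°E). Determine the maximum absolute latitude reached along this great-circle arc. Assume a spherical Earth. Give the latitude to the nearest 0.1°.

The great circle lies in the plane with unit normal n̂ = (p₁ × p₂)/|p₁ × p₂|.
Here n̂_z ≈ -0.728; the vertex latitude is φ_max = arccos|n̂_z| ≈ 43.3°.

≈ 43.3°N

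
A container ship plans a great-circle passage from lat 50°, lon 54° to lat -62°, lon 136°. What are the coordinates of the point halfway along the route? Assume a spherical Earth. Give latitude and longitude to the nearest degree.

≈ lat -8°, lon 87°

Write both endpoints as unit vectors p₁, p₂ with components (cos φ cos λ, cos φ sin λ, sin φ).
The central angle between the endpoints is δ = arccos(p₁·p₂) ≈ 2.258 rad (129.4°).
Interpolate at f = 1/2 with slerp weights a = sin((1−f)δ)/sin δ ≈ 1.169, b = sin(fδ)/sin δ ≈ 1.169.
p = a·p₁ + b·p₂ ≈ (0.047, 0.990, -0.137); φ = arcsin(p_z) ≈ -7.86°, λ = atan2(p_y, p_x) ≈ 87.29°.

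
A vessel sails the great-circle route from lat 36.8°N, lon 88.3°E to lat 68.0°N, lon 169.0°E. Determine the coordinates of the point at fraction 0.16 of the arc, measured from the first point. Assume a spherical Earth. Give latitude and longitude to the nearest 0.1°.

Convert each endpoint to a unit vector on the sphere (x = cos φ cos λ, y = cos φ sin λ, z = sin φ).
The central angle between the endpoints is δ = arccos(p₁·p₂) ≈ 0.922 rad (52.9°).
Interpolate at f = 0.16 with slerp weights a = sin((1−f)δ)/sin δ ≈ 0.878, b = sin(fδ)/sin δ ≈ 0.184.
p = a·p₁ + b·p₂ ≈ (-0.047, 0.716, 0.697); φ = arcsin(p_z) ≈ 44.17°, λ = atan2(p_y, p_x) ≈ 93.76°.

≈ lat 44.2°N, lon 93.8°E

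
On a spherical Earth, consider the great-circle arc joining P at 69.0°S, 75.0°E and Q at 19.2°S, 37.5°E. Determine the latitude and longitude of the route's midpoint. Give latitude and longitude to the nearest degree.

Convert each endpoint to a unit vector on the sphere (x = cos φ cos λ, y = cos φ sin λ, z = sin φ).
The central angle between the endpoints is δ = arccos(p₁·p₂) ≈ 0.958 rad (54.9°).
Interpolate at f = 1/2 with slerp weights a = sin((1−f)δ)/sin δ ≈ 0.563, b = sin(fδ)/sin δ ≈ 0.563.
p = a·p₁ + b·p₂ ≈ (0.474, 0.519, -0.711); φ = arcsin(p_z) ≈ -45.33°, λ = atan2(p_y, p_x) ≈ 47.57°.

≈ 45°S, 48°E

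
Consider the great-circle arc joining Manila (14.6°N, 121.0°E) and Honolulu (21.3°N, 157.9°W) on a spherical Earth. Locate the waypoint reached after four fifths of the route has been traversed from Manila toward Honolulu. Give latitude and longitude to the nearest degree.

≈ 23°N, 174°W

Write both endpoints as unit vectors p₁, p₂ with components (cos φ cos λ, cos φ sin λ, sin φ).
The central angle between the endpoints is δ = arccos(p₁·p₂) ≈ 1.338 rad (76.6°).
Interpolate at f = 4/5 with slerp weights a = sin((1−f)δ)/sin δ ≈ 0.272, b = sin(fδ)/sin δ ≈ 0.902.
p = a·p₁ + b·p₂ ≈ (-0.914, -0.091, 0.396); φ = arcsin(p_z) ≈ 23.33°, λ = atan2(p_y, p_x) ≈ -174.33°.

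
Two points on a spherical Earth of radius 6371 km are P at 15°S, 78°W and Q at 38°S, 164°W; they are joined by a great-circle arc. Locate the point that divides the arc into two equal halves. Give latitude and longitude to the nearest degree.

Write both endpoints as unit vectors p₁, p₂ with components (cos φ cos λ, cos φ sin λ, sin φ).
The central angle between the endpoints is δ = arccos(p₁·p₂) ≈ 1.357 rad (77.7°).
Interpolate at f = 1/2 with slerp weights a = sin((1−f)δ)/sin δ ≈ 0.642, b = sin(fδ)/sin δ ≈ 0.642.
p = a·p₁ + b·p₂ ≈ (-0.357, -0.746, -0.562); φ = arcsin(p_z) ≈ -34.16°, λ = atan2(p_y, p_x) ≈ -115.60°.

≈ 34°S, 116°W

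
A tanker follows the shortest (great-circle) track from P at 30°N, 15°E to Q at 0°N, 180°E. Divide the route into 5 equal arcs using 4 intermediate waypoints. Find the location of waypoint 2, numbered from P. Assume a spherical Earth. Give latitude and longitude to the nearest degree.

≈ 66°N, 95°E

The haversine formula gives a central angle δ ≈ 2.562 rad (146.8°) between the endpoints.
Interpolate at f = 2/5 with slerp weights a = sin((1−f)δ)/sin δ ≈ 1.824, b = sin(fδ)/sin δ ≈ 1.560.
p = a·p₁ + b·p₂ ≈ (-0.034, 0.409, 0.912); φ = arcsin(p_z) ≈ 65.78°, λ = atan2(p_y, p_x) ≈ 94.72°.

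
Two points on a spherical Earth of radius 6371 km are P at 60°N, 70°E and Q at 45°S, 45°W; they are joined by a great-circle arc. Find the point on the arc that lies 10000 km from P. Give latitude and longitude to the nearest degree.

Convert each endpoint to a unit vector on the sphere (x = cos φ cos λ, y = cos φ sin λ, z = sin φ).
The central angle between the endpoints is δ = arccos(p₁·p₂) ≈ 2.437 rad (139.6°). The total great-circle distance is δ·R ≈ 2.437 × 6371 ≈ 15525 km, so the target fraction is f = 10000/15525 ≈ 0.644.
Interpolate at f ≈ 0.644 with slerp weights a = sin((1−f)δ)/sin δ ≈ 1.177, b = sin(fδ)/sin δ ≈ 1.544.
p = a·p₁ + b·p₂ ≈ (0.973, -0.219, -0.072); φ = arcsin(p_z) ≈ -4.14°, λ = atan2(p_y, p_x) ≈ -12.67°.

≈ 4°S, 13°W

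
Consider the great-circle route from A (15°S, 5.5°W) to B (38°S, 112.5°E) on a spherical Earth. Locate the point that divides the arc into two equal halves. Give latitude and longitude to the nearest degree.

Write both endpoints as unit vectors p₁, p₂ with components (cos φ cos λ, cos φ sin λ, sin φ).
The central angle between the endpoints is δ = arccos(p₁·p₂) ≈ 1.770 rad (101.4°).
Interpolate at f = 1/2 with slerp weights a = sin((1−f)δ)/sin δ ≈ 0.790, b = sin(fδ)/sin δ ≈ 0.790.
p = a·p₁ + b·p₂ ≈ (0.521, 0.502, -0.690); φ = arcsin(p_z) ≈ -43.67°, λ = atan2(p_y, p_x) ≈ 43.92°.

≈ (44°S, 44°E)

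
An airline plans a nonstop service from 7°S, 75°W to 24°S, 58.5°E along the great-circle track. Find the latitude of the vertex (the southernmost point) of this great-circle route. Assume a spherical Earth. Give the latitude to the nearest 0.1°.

The great circle lies in the plane with unit normal n̂ = (p₁ × p₂)/|p₁ × p₂|.
Here n̂_z ≈ +0.804; the vertex latitude is φ_max = arccos|n̂_z| ≈ 36.5°.
Check via Clairaut: cos φ_max = |cos φ₁| · sin C = cos(7.0°)·sin(125.9°) ≈ 0.804, again giving ≈ 36.5°.

≈ 36.5°S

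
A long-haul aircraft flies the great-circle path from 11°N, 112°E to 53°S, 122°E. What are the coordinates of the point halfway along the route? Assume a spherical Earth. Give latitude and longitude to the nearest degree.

≈ 21°S, 116°E

Write both endpoints as unit vectors p₁, p₂ with components (cos φ cos λ, cos φ sin λ, sin φ).
The central angle between the endpoints is δ = arccos(p₁·p₂) ≈ 1.127 rad (64.6°).
Interpolate at f = 1/2 with slerp weights a = sin((1−f)δ)/sin δ ≈ 0.591, b = sin(fδ)/sin δ ≈ 0.591.
p = a·p₁ + b·p₂ ≈ (-0.406, 0.840, -0.359); φ = arcsin(p_z) ≈ -21.07°, λ = atan2(p_y, p_x) ≈ 115.80°.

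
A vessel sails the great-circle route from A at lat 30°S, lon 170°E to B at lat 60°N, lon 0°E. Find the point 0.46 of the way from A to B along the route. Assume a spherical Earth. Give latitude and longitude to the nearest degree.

≈ lat 38°N, lon 158°E

From cos δ = sin φ₁ sin φ₂ + cos φ₁ cos φ₂ cos Δλ, the central angle is δ ≈ 2.605 rad (149.3°).
Interpolate at f = 0.46 with slerp weights a = sin((1−f)δ)/sin δ ≈ 1.930, b = sin(fδ)/sin δ ≈ 1.822.
p = a·p₁ + b·p₂ ≈ (-0.735, 0.290, 0.613); φ = arcsin(p_z) ≈ 37.80°, λ = atan2(p_y, p_x) ≈ 158.45°.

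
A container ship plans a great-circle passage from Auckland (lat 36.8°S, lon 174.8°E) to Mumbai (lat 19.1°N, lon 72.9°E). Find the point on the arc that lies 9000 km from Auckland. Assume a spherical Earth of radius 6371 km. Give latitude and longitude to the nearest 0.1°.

The haversine formula gives a central angle δ ≈ 1.931 rad (110.6°) between the endpoints. The total great-circle distance is δ·R ≈ 1.931 × 6371 ≈ 12299 km, so the target fraction is f = 9000/12299 ≈ 0.732.
Interpolate at f ≈ 0.732 with slerp weights a = sin((1−f)δ)/sin δ ≈ 0.529, b = sin(fδ)/sin δ ≈ 1.055.
p = a·p₁ + b·p₂ ≈ (-0.129, 0.991, 0.028); φ = arcsin(p_z) ≈ 1.63°, λ = atan2(p_y, p_x) ≈ 97.39°.

≈ lat 1.6°N, lon 97.4°E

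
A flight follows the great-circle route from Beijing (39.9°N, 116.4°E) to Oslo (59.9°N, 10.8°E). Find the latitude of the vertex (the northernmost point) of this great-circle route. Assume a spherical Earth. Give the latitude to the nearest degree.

≈ 65°N

The great circle lies in the plane with unit normal n̂ = (p₁ × p₂)/|p₁ × p₂|.
Here n̂_z ≈ -0.415; the vertex latitude is φ_max = arccos|n̂_z| ≈ 65.5°.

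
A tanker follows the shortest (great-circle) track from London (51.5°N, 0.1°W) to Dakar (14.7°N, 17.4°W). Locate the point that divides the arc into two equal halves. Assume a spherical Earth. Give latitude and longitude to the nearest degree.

≈ (33°N, 11°W)

Write both endpoints as unit vectors p₁, p₂ with components (cos φ cos λ, cos φ sin λ, sin φ).
The central angle between the endpoints is δ = arccos(p₁·p₂) ≈ 0.686 rad (39.3°).
Interpolate at f = 1/2 with slerp weights a = sin((1−f)δ)/sin δ ≈ 0.531, b = sin(fδ)/sin δ ≈ 0.531.
p = a·p₁ + b·p₂ ≈ (0.821, -0.154, 0.550); φ = arcsin(p_z) ≈ 33.39°, λ = atan2(p_y, p_x) ≈ -10.64°.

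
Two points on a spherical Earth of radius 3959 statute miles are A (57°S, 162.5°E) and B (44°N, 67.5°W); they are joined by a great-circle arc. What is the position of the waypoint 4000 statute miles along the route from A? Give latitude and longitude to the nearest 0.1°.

≈ (27.0°S, 125.6°W)

Convert each endpoint to a unit vector on the sphere (x = cos φ cos λ, y = cos φ sin λ, z = sin φ).
The central angle between the endpoints is δ = arccos(p₁·p₂) ≈ 2.558 rad (146.6°). The total great-circle distance is δ·R ≈ 2.558 × 3959 ≈ 10127 mi, so the target fraction is f = 4000/10127 ≈ 0.395.
Interpolate at f ≈ 0.395 with slerp weights a = sin((1−f)δ)/sin δ ≈ 1.814, b = sin(fδ)/sin δ ≈ 1.537.
p = a·p₁ + b·p₂ ≈ (-0.519, -0.724, -0.454); φ = arcsin(p_z) ≈ -26.98°, λ = atan2(p_y, p_x) ≈ -125.63°.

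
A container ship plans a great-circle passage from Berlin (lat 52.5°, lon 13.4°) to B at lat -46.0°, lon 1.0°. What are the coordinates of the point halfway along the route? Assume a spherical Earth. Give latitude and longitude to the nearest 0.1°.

≈ lat 3.3°, lon 6.8°

Convert each endpoint to a unit vector on the sphere (x = cos φ cos λ, y = cos φ sin λ, z = sin φ).
The central angle between the endpoints is δ = arccos(p₁·p₂) ≈ 1.729 rad (99.1°).
Interpolate at f = 1/2 with slerp weights a = sin((1−f)δ)/sin δ ≈ 0.770, b = sin(fδ)/sin δ ≈ 0.770.
p = a·p₁ + b·p₂ ≈ (0.991, 0.118, 0.057); φ = arcsin(p_z) ≈ 3.27°, λ = atan2(p_y, p_x) ≈ 6.79°.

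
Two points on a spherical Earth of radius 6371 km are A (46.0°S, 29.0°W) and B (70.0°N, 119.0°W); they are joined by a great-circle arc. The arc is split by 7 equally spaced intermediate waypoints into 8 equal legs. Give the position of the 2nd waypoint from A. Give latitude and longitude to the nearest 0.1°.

≈ (15.4°S, 44.3°W)

Write both endpoints as unit vectors p₁, p₂ with components (cos φ cos λ, cos φ sin λ, sin φ).
The central angle between the endpoints is δ = arccos(p₁·p₂) ≈ 2.313 rad (132.5°).
Interpolate at f = 2/8 with slerp weights a = sin((1−f)δ)/sin δ ≈ 1.339, b = sin(fδ)/sin δ ≈ 0.742.
p = a·p₁ + b·p₂ ≈ (0.690, -0.673, -0.266); φ = arcsin(p_z) ≈ -15.43°, λ = atan2(p_y, p_x) ≈ -44.26°.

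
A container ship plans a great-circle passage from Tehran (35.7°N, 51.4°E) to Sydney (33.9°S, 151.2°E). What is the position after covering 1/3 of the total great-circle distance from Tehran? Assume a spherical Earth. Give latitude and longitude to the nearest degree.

≈ (14°N, 87°E)

From cos δ = sin φ₁ sin φ₂ + cos φ₁ cos φ₂ cos Δλ, the central angle is δ ≈ 2.027 rad (116.1°).
Interpolate at f = 1/3 with slerp weights a = sin((1−f)δ)/sin δ ≈ 1.087, b = sin(fδ)/sin δ ≈ 0.696.
p = a·p₁ + b·p₂ ≈ (0.044, 0.968, 0.246); φ = arcsin(p_z) ≈ 14.23°, λ = atan2(p_y, p_x) ≈ 87.39°.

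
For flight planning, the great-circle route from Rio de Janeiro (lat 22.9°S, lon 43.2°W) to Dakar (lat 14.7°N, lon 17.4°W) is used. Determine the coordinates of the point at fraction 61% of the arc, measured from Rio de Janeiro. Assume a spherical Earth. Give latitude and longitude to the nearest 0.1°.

≈ lat 0.0°N, lon 27.3°W

The haversine formula gives a central angle δ ≈ 0.791 rad (45.3°) between the endpoints.
Interpolate at f = 0.61 with slerp weights a = sin((1−f)δ)/sin δ ≈ 0.427, b = sin(fδ)/sin δ ≈ 0.653.
p = a·p₁ + b·p₂ ≈ (0.889, -0.458, -0.001); φ = arcsin(p_z) ≈ -0.03°, λ = atan2(p_y, p_x) ≈ -27.26°.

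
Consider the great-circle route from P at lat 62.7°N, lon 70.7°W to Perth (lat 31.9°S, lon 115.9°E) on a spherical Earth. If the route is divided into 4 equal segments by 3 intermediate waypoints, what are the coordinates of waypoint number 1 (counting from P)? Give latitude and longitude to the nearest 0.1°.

Write both endpoints as unit vectors p₁, p₂ with components (cos φ cos λ, cos φ sin λ, sin φ).
The central angle between the endpoints is δ = arccos(p₁·p₂) ≈ 2.599 rad (148.9°).
Interpolate at f = 1/4 with slerp weights a = sin((1−f)δ)/sin δ ≈ 1.800, b = sin(fδ)/sin δ ≈ 1.172.
p = a·p₁ + b·p₂ ≈ (-0.162, 0.116, 0.980); φ = arcsin(p_z) ≈ 78.53°, λ = atan2(p_y, p_x) ≈ 144.39°.

≈ lat 78.5°N, lon 144.4°E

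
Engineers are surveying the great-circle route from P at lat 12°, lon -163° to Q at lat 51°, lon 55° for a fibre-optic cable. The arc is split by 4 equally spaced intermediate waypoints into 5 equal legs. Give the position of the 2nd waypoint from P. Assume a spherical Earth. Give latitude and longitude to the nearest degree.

≈ lat 50°, lon 171°

The haversine formula gives a central angle δ ≈ 1.900 rad (108.9°) between the endpoints.
Interpolate at f = 2/5 with slerp weights a = sin((1−f)δ)/sin δ ≈ 0.960, b = sin(fδ)/sin δ ≈ 0.728.
p = a·p₁ + b·p₂ ≈ (-0.635, 0.101, 0.766); φ = arcsin(p_z) ≈ 49.95°, λ = atan2(p_y, p_x) ≈ 170.99°.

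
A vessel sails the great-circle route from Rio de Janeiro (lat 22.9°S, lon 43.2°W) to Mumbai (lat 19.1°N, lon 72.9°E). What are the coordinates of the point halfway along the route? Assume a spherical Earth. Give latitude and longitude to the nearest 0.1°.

≈ lat 3.6°S, lon 16.0°E

Convert each endpoint to a unit vector on the sphere (x = cos φ cos λ, y = cos φ sin λ, z = sin φ).
The central angle between the endpoints is δ = arccos(p₁·p₂) ≈ 2.106 rad (120.7°).
Interpolate at f = 1/2 with slerp weights a = sin((1−f)δ)/sin δ ≈ 1.010, b = sin(fδ)/sin δ ≈ 1.010.
p = a·p₁ + b·p₂ ≈ (0.959, 0.275, -0.063); φ = arcsin(p_z) ≈ -3.59°, λ = atan2(p_y, p_x) ≈ 16.02°.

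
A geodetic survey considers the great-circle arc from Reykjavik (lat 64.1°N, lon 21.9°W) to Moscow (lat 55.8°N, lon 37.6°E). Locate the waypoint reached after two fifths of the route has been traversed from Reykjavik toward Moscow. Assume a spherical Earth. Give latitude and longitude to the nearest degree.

≈ lat 64°N, lon 5°E

Write both endpoints as unit vectors p₁, p₂ with components (cos φ cos λ, cos φ sin λ, sin φ).
The central angle between the endpoints is δ = arccos(p₁·p₂) ≈ 0.518 rad (29.7°).
Interpolate at f = 2/5 with slerp weights a = sin((1−f)δ)/sin δ ≈ 0.618, b = sin(fδ)/sin δ ≈ 0.416.
p = a·p₁ + b·p₂ ≈ (0.435, 0.042, 0.899); φ = arcsin(p_z) ≈ 64.06°, λ = atan2(p_y, p_x) ≈ 5.49°.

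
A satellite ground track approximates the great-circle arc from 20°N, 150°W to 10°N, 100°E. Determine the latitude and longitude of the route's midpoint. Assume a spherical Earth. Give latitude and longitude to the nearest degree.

From cos δ = sin φ₁ sin φ₂ + cos φ₁ cos φ₂ cos Δλ, the central angle is δ ≈ 1.831 rad (104.9°).
Interpolate at f = 1/2 with slerp weights a = sin((1−f)δ)/sin δ ≈ 0.820, b = sin(fδ)/sin δ ≈ 0.820.
p = a·p₁ + b·p₂ ≈ (-0.808, 0.410, 0.423); φ = arcsin(p_z) ≈ 25.03°, λ = atan2(p_y, p_x) ≈ 153.08°.

≈ 25°N, 153°E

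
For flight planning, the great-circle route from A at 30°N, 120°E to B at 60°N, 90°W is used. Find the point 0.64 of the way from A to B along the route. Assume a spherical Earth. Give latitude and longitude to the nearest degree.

Write both endpoints as unit vectors p₁, p₂ with components (cos φ cos λ, cos φ sin λ, sin φ).
The central angle between the endpoints is δ = arccos(p₁·p₂) ≈ 1.513 rad (86.7°).
Interpolate at f = 0.64 with slerp weights a = sin((1−f)δ)/sin δ ≈ 0.519, b = sin(fδ)/sin δ ≈ 0.825.
p = a·p₁ + b·p₂ ≈ (-0.225, -0.023, 0.974); φ = arcsin(p_z) ≈ 76.94°, λ = atan2(p_y, p_x) ≈ -174.05°.

≈ 77°N, 174°W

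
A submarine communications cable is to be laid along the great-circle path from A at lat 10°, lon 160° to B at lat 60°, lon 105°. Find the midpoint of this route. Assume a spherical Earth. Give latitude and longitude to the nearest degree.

Write both endpoints as unit vectors p₁, p₂ with components (cos φ cos λ, cos φ sin λ, sin φ).
The central angle between the endpoints is δ = arccos(p₁·p₂) ≈ 1.123 rad (64.4°).
Interpolate at f = 1/2 with slerp weights a = sin((1−f)δ)/sin δ ≈ 0.591, b = sin(fδ)/sin δ ≈ 0.591.
p = a·p₁ + b·p₂ ≈ (-0.623, 0.484, 0.614); φ = arcsin(p_z) ≈ 37.89°, λ = atan2(p_y, p_x) ≈ 142.15°.

≈ lat 38°, lon 142°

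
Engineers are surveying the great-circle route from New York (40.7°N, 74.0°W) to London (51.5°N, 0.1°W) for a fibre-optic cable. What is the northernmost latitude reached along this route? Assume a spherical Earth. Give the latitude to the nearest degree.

≈ 54°N

The great circle lies in the plane with unit normal n̂ = (p₁ × p₂)/|p₁ × p₂|.
Here n̂_z ≈ +0.591; the vertex latitude is φ_max = arccos|n̂_z| ≈ 53.8°.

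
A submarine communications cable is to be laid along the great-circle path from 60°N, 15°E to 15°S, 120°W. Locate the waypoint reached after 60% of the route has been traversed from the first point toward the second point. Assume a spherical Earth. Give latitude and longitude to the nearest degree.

Write both endpoints as unit vectors p₁, p₂ with components (cos φ cos λ, cos φ sin λ, sin φ).
The central angle between the endpoints is δ = arccos(p₁·p₂) ≈ 2.172 rad (124.4°).
Interpolate at f = 0.60 with slerp weights a = sin((1−f)δ)/sin δ ≈ 0.926, b = sin(fδ)/sin δ ≈ 1.169.
p = a·p₁ + b·p₂ ≈ (-0.118, -0.858, 0.499); φ = arcsin(p_z) ≈ 29.95°, λ = atan2(p_y, p_x) ≈ -97.80°.

≈ 30°N, 98°W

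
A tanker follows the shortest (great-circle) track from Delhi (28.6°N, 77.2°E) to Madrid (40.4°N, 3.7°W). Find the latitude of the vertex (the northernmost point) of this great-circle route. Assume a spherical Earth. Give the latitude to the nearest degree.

≈ 43°N

The great circle lies in the plane with unit normal n̂ = (p₁ × p₂)/|p₁ × p₂|.
Here n̂_z ≈ -0.726; the vertex latitude is φ_max = arccos|n̂_z| ≈ 43.4°.
Check via Clairaut: cos φ_max = |cos φ₁| · sin C = cos(28.6°)·sin(55.8°) ≈ 0.726, again giving ≈ 43.4°.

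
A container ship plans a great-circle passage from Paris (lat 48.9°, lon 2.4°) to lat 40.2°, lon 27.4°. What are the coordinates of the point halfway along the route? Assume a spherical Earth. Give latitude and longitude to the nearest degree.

From cos δ = sin φ₁ sin φ₂ + cos φ₁ cos φ₂ cos Δλ, the central angle is δ ≈ 0.344 rad (19.7°).
Interpolate at f = 1/2 with slerp weights a = sin((1−f)δ)/sin δ ≈ 0.507, b = sin(fδ)/sin δ ≈ 0.507.
p = a·p₁ + b·p₂ ≈ (0.677, 0.192, 0.710); φ = arcsin(p_z) ≈ 45.23°, λ = atan2(p_y, p_x) ≈ 15.85°.

≈ lat 45°, lon 16°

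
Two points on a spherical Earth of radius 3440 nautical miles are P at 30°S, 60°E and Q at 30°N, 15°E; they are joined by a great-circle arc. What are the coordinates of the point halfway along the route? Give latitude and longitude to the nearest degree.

From cos δ = sin φ₁ sin φ₂ + cos φ₁ cos φ₂ cos Δλ, the central angle is δ ≈ 1.287 rad (73.7°).
Interpolate at f = 1/2 with slerp weights a = sin((1−f)δ)/sin δ ≈ 0.625, b = sin(fδ)/sin δ ≈ 0.625.
p = a·p₁ + b·p₂ ≈ (0.793, 0.609, 0.000); φ = arcsin(p_z) ≈ 0.00°, λ = atan2(p_y, p_x) ≈ 37.50°.

≈ 0°N, 37°E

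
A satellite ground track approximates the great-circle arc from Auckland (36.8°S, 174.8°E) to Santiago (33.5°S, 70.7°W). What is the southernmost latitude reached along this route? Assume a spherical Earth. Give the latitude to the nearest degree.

≈ 53°S

The great circle lies in the plane with unit normal n̂ = (p₁ × p₂)/|p₁ × p₂|.
Here n̂_z ≈ +0.608; the vertex latitude is φ_max = arccos|n̂_z| ≈ 52.5°.
Check via Clairaut: cos φ_max = |cos φ₁| · sin C = cos(36.8°)·sin(130.5°) ≈ 0.608, again giving ≈ 52.5°.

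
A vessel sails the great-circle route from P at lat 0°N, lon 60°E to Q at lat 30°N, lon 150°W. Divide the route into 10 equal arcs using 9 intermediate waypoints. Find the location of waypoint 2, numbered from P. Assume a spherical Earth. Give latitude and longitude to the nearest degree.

The haversine formula gives a central angle δ ≈ 2.419 rad (138.6°) between the endpoints.
Interpolate at f = 2/10 with slerp weights a = sin((1−f)δ)/sin δ ≈ 1.413, b = sin(fδ)/sin δ ≈ 0.703.
p = a·p₁ + b·p₂ ≈ (0.179, 0.919, 0.352); φ = arcsin(p_z) ≈ 20.59°, λ = atan2(p_y, p_x) ≈ 78.98°.

≈ lat 21°N, lon 79°E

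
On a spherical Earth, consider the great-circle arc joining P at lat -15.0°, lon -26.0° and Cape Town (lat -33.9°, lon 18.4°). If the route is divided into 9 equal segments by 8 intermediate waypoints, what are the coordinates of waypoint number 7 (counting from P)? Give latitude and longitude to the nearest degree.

Write both endpoints as unit vectors p₁, p₂ with components (cos φ cos λ, cos φ sin λ, sin φ).
The central angle between the endpoints is δ = arccos(p₁·p₂) ≈ 0.771 rad (44.2°).
Interpolate at f = 7/9 with slerp weights a = sin((1−f)δ)/sin δ ≈ 0.245, b = sin(fδ)/sin δ ≈ 0.810.
p = a·p₁ + b·p₂ ≈ (0.850, 0.109, -0.515); φ = arcsin(p_z) ≈ -31.00°, λ = atan2(p_y, p_x) ≈ 7.28°.

≈ lat -31°, lon 7°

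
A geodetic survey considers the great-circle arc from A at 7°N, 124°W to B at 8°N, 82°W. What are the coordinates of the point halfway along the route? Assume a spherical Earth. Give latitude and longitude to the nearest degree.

≈ 8°N, 103°W

From cos δ = sin φ₁ sin φ₂ + cos φ₁ cos φ₂ cos Δλ, the central angle is δ ≈ 0.727 rad (41.6°).
Interpolate at f = 1/2 with slerp weights a = sin((1−f)δ)/sin δ ≈ 0.535, b = sin(fδ)/sin δ ≈ 0.535.
p = a·p₁ + b·p₂ ≈ (-0.223, -0.965, 0.140); φ = arcsin(p_z) ≈ 8.03°, λ = atan2(p_y, p_x) ≈ -103.03°.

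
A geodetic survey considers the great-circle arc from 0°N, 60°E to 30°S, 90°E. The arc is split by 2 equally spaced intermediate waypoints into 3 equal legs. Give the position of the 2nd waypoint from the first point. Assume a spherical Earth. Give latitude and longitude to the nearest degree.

≈ 21°S, 79°E

Convert each endpoint to a unit vector on the sphere (x = cos φ cos λ, y = cos φ sin λ, z = sin φ).
The central angle between the endpoints is δ = arccos(p₁·p₂) ≈ 0.723 rad (41.4°).
Interpolate at f = 2/3 with slerp weights a = sin((1−f)δ)/sin δ ≈ 0.361, b = sin(fδ)/sin δ ≈ 0.701.
p = a·p₁ + b·p₂ ≈ (0.180, 0.919, -0.350); φ = arcsin(p_z) ≈ -20.51°, λ = atan2(p_y, p_x) ≈ 78.90°.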